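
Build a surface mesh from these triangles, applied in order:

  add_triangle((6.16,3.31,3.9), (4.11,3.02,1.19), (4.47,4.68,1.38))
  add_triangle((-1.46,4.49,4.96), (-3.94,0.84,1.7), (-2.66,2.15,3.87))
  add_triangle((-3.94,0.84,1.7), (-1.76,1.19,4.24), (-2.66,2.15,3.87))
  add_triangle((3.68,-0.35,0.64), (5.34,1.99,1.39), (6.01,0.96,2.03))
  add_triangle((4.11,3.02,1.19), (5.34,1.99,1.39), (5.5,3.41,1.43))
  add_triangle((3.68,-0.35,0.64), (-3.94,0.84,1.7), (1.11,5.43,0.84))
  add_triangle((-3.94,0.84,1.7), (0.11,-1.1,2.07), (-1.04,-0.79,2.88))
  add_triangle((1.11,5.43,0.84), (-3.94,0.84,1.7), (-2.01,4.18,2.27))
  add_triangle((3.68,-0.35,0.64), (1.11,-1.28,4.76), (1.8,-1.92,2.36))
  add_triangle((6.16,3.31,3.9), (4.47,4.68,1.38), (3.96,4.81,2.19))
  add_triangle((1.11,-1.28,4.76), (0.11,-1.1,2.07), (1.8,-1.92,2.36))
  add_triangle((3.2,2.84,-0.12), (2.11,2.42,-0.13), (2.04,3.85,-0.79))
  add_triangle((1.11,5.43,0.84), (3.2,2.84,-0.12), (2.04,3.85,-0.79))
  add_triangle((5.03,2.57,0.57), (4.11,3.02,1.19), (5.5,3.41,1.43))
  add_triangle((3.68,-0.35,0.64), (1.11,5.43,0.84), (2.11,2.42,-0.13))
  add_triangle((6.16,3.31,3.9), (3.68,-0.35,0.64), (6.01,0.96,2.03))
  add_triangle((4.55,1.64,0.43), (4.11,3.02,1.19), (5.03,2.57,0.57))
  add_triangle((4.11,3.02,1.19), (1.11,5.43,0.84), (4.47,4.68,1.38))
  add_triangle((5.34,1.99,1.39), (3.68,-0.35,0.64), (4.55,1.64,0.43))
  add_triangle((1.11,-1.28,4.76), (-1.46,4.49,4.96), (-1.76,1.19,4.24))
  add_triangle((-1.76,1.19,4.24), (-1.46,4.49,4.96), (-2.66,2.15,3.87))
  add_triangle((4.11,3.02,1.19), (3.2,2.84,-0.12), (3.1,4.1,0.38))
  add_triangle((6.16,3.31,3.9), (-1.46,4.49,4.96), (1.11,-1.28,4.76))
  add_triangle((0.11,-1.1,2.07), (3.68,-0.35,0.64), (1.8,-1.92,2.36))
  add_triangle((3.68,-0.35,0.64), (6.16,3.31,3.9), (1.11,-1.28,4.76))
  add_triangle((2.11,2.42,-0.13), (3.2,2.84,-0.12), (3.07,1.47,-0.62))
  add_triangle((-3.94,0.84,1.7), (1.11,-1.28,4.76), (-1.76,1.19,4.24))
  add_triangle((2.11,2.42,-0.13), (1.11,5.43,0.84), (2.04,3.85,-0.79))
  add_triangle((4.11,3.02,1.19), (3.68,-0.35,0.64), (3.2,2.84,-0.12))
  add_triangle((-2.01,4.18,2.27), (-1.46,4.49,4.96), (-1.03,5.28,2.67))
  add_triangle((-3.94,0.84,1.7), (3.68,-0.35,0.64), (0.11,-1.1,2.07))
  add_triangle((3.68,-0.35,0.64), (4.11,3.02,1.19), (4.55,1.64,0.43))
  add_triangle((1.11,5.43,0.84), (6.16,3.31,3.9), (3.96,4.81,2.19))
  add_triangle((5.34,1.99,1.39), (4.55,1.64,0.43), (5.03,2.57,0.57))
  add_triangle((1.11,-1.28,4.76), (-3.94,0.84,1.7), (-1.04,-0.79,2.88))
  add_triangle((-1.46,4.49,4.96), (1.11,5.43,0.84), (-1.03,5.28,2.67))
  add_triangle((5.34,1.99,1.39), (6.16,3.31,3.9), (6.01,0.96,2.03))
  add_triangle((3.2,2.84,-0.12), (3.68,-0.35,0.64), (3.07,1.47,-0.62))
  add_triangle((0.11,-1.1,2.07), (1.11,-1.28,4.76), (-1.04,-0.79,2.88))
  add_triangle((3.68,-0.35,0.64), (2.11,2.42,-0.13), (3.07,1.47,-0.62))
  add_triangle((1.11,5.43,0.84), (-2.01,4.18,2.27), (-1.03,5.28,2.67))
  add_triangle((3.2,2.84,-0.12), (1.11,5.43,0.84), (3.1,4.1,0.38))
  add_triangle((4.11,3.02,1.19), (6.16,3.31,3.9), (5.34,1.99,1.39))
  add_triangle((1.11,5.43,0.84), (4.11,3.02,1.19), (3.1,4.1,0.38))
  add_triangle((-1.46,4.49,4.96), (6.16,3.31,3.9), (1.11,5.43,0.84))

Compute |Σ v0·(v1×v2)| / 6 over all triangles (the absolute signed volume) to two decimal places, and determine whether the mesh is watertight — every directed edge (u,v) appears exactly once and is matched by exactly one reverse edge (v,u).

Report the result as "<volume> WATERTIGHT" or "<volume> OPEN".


Per-triangle v0·(v1×v2)/6:
  t1: +2.0946
  t2: +2.9692
  t3: +2.1613
  t4: +1.0754
  t5: +0.1477
  t6: -7.9136
  t7: +0.3120
  t8: +1.9706
  t9: +3.4241
  t10: +3.2512
  t11: +0.9188
  t12: -0.1530
  t13: +2.6504
  t14: +0.2580
  t15: -2.7271
  t16: +0.3041
  t17: -0.3497
  t18: -0.2246
  t19: +1.1400
  t20: +7.8626
  t21: +2.7567
  t22: +1.1330
  t23: +33.3067
  t24: -0.8319
  t25: +12.9501
  t26: +0.1814
  t27: +5.1877
  t28: -1.4536
  t29: +2.3318
  t30: +2.7470
  t31: -2.1792
  t32: -1.3600
  t33: +1.9517
  t34: +0.5035
  t35: +1.8148
  t36: +4.1545
  t37: +3.0359
  t38: +1.4943
  t39: +0.7332
  t40: -1.3177
  t41: +1.7052
  t42: +0.5422
  t43: +2.9336
  t44: +2.2833
  t45: +28.4576
Σ = +122.2339 → |volume| = 122.23

Directed edges: 135 total; 9 unmatched, e.g. (-1.46,4.49,4.96)→(-3.94,0.84,1.7) → open.

122.23 OPEN


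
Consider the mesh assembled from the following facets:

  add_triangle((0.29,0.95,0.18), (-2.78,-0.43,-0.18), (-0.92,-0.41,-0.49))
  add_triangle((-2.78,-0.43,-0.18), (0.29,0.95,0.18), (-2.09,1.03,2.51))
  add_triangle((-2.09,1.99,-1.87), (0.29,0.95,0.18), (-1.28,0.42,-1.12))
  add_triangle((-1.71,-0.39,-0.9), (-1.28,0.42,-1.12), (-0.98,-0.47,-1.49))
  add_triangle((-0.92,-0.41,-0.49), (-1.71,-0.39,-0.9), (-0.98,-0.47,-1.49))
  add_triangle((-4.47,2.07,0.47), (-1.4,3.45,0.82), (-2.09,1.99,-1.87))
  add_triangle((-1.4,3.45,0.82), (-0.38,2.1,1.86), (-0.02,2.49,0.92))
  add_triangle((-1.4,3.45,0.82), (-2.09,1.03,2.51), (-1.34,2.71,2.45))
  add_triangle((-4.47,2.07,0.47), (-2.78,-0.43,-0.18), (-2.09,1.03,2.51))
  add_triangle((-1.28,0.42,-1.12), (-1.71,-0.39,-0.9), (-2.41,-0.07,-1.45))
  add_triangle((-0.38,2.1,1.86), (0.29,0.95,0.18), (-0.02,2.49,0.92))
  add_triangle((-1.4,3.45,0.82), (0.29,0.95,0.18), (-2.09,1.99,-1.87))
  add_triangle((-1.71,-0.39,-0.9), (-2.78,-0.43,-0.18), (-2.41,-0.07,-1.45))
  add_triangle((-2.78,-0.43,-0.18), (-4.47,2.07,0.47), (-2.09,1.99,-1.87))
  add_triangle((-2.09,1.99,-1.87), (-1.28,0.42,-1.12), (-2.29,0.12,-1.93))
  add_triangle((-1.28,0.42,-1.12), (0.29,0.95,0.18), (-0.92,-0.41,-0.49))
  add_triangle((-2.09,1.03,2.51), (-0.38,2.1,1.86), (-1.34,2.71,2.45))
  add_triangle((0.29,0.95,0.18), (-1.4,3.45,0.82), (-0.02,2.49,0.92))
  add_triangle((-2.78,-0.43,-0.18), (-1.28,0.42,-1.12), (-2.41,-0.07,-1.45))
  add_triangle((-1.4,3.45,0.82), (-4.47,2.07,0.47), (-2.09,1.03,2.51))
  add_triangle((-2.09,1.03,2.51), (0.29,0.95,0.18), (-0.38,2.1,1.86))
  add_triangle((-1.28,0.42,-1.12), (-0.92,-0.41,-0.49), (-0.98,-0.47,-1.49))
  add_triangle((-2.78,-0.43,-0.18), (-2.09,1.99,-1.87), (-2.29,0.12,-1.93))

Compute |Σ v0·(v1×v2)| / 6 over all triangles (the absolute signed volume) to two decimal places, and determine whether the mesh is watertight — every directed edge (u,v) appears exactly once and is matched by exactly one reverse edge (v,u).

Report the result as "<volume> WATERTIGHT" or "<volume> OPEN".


20.04 OPEN

Per-triangle v0·(v1×v2)/6:
  t1: -0.1605
  t2: -1.0083
  t3: +0.0113
  t4: +0.2290
  t5: +0.0552
  t6: +4.8742
  t7: +0.6859
  t8: +1.4232
  t9: +2.9084
  t10: +0.0242
  t11: +0.1081
  t12: +0.9438
  t13: +0.1860
  t14: +3.0334
  t15: +0.0150
  t16: -0.0590
  t17: +0.4420
  t18: +0.1535
  t19: +0.2250
  t20: +4.7492
  t21: -0.1824
  t22: -0.1492
  t23: +1.5285
Σ = +20.0364 → |volume| = 20.04

Directed edges: 69 total; 9 unmatched, e.g. (-2.78,-0.43,-0.18)→(-0.92,-0.41,-0.49) → open.


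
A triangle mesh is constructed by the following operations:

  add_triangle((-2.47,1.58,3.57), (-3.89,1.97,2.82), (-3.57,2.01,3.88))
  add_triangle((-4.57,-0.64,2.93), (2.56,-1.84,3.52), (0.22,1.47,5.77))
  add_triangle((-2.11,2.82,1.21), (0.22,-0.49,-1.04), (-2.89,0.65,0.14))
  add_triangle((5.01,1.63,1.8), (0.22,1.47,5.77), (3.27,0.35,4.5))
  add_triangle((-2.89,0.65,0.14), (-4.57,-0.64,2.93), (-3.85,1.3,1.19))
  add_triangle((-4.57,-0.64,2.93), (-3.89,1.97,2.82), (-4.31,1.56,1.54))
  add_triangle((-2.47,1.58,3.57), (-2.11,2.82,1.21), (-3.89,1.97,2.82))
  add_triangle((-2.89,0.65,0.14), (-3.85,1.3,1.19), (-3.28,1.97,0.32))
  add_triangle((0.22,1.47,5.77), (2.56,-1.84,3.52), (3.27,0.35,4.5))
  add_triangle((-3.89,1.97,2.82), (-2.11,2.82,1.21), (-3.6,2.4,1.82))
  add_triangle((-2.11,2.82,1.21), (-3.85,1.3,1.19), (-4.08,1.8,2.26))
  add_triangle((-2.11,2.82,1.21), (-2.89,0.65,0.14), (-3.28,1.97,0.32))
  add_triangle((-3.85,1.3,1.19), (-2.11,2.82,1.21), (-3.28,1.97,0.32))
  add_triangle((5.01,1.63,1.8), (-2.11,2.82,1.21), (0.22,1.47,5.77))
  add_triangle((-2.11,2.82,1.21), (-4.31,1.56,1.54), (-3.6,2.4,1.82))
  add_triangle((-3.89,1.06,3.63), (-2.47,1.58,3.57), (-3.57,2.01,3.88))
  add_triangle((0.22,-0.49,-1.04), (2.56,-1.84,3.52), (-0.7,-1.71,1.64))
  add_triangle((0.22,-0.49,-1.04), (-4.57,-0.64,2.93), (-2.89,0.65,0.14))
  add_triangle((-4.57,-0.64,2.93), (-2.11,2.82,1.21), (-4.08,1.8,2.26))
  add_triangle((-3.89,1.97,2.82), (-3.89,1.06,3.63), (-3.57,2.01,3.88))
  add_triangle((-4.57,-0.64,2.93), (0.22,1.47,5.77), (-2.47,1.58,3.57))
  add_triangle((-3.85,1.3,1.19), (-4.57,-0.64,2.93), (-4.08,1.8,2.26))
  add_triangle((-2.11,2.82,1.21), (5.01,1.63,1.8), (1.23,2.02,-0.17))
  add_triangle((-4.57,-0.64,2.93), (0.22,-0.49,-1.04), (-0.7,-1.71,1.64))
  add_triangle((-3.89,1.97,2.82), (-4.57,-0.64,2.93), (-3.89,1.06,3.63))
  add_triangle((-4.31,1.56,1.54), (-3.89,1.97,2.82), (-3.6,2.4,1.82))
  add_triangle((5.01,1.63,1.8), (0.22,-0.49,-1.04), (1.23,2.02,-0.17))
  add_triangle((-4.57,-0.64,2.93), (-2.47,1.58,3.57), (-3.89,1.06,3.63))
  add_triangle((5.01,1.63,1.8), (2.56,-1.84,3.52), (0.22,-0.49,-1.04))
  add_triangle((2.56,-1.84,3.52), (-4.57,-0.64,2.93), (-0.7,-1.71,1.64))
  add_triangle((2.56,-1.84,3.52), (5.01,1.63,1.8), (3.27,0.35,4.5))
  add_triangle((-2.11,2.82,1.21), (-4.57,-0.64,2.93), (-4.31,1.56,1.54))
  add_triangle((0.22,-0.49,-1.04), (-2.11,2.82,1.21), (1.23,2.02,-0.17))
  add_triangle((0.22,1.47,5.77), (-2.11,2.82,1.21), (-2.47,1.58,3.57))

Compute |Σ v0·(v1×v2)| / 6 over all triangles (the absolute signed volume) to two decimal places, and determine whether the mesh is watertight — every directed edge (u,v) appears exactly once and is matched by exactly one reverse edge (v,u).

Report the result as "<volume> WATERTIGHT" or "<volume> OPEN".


96.46 WATERTIGHT

Per-triangle v0·(v1×v2)/6:
  t1: +0.0426
  t2: +15.5560
  t3: +0.9278
  t4: +7.2751
  t5: +1.3725
  t6: +2.8803
  t7: +2.0887
  t8: +0.5619
  t9: +6.2967
  t10: +0.7773
  t11: +1.1997
  t12: -0.4755
  t13: +1.2470
  t14: +14.3646
  t15: +0.4289
  t16: +0.5281
  t17: +1.6362
  t18: +1.4016
  t19: +0.5865
  t20: +0.8684
  t21: +6.4935
  t22: +1.8105
  t23: +4.4536
  t24: +1.5762
  t25: +1.7774
  t26: +0.9114
  t27: +1.8005
  t28: +0.7616
  t29: +3.7168
  t30: +4.3423
  t31: +5.8713
  t32: -2.6675
  t33: +1.1406
  t34: +4.9047
Σ = +96.4573 → |volume| = 96.46

Directed edges: 102 total, each appears once with its reverse present → watertight.


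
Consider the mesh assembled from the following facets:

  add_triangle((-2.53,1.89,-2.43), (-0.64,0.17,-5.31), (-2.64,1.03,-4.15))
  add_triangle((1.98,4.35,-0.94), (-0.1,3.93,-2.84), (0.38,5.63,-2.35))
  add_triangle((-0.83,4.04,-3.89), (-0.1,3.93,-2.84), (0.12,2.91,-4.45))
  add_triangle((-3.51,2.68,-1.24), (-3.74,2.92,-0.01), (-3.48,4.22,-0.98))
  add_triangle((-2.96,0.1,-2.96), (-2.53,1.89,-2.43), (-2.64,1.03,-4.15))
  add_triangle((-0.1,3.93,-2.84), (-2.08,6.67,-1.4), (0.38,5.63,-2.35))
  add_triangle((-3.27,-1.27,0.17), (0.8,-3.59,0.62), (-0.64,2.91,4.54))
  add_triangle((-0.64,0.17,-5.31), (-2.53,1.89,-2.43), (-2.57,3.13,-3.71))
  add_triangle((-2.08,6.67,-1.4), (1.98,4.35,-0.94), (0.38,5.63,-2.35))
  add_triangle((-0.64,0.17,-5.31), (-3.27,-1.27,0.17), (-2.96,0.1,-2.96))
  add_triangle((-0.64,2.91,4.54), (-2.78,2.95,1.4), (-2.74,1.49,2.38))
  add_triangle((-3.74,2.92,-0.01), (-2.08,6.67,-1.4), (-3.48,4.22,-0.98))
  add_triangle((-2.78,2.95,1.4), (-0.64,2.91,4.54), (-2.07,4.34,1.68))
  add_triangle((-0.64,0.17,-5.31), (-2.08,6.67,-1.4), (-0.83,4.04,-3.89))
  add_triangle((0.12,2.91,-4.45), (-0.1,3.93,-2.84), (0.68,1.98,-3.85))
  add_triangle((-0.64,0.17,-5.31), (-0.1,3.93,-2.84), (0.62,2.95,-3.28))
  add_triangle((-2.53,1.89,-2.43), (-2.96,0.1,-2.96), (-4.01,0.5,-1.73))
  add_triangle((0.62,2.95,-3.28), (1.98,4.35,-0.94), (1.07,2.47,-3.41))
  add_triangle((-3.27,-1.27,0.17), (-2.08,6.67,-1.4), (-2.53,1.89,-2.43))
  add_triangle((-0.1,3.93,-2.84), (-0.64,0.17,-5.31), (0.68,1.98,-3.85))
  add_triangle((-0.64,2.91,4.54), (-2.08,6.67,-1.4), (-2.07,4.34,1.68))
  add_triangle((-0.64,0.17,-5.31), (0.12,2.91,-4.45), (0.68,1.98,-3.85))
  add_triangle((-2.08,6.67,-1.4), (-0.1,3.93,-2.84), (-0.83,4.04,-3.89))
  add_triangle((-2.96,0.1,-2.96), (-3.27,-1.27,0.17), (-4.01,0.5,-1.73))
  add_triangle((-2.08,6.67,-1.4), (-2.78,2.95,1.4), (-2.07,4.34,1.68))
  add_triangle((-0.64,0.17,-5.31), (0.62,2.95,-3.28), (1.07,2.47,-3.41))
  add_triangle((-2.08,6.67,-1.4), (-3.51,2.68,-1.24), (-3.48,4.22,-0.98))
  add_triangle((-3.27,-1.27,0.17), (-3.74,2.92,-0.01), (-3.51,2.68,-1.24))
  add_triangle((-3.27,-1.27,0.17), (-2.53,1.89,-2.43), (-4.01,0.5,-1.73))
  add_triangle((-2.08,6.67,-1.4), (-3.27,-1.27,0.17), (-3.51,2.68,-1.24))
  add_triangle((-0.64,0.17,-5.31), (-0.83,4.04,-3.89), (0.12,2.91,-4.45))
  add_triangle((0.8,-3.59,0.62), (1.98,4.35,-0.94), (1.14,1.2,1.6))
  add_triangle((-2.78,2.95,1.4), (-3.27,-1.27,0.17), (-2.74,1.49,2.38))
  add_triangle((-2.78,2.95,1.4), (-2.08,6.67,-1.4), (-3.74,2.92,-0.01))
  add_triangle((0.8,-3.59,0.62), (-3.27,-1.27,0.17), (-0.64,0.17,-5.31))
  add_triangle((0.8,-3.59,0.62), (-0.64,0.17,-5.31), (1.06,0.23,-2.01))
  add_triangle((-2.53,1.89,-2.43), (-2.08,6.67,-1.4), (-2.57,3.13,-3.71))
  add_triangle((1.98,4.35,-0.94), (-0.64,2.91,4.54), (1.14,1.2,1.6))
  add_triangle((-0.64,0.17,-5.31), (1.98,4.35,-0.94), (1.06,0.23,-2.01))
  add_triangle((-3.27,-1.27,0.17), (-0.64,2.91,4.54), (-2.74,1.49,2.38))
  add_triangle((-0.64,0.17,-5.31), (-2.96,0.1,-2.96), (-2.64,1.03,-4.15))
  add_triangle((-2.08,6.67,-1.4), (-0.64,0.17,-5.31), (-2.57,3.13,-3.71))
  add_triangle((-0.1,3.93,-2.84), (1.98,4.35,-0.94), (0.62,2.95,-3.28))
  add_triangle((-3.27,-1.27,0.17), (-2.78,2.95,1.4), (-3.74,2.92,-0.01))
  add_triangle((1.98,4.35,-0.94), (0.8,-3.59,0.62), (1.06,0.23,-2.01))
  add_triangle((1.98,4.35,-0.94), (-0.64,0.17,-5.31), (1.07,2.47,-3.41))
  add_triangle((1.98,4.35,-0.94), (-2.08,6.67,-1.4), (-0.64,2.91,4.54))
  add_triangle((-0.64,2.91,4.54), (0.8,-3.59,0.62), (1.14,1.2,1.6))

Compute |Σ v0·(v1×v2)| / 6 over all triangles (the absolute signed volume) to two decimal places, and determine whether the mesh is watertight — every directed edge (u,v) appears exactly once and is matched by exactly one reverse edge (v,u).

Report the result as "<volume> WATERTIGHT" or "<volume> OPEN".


161.06 WATERTIGHT

Per-triangle v0·(v1×v2)/6:
  t1: +1.6556
  t2: +1.5981
  t3: +1.2413
  t4: +1.1895
  t5: +1.3907
  t6: +3.3224
  t7: +10.7197
  t8: +2.5572
  t9: +4.2693
  t10: +2.9286
  t11: +3.8040
  t12: +1.7468
  t13: +3.5297
  t14: +4.5054
  t15: +0.8154
  t16: +2.8396
  t17: +2.0117
  t18: +1.4032
  t19: +8.0782
  t20: -3.4888
  t21: +4.8736
  t22: +1.7235
  t23: +2.8434
  t24: +2.1714
  t25: +3.7489
  t26: +1.6075
  t27: +1.3496
  t28: +2.9393
  t29: +0.1626
  t30: -2.4739
  t31: +3.1589
  t32: +3.3482
  t33: +3.1664
  t34: +5.1045
  t35: +11.2083
  t36: +4.2209
  t37: +2.9835
  t38: +4.8734
  t39: +4.6718
  t40: +2.4217
  t41: +2.0570
  t42: +7.3534
  t43: +2.5755
  t44: +3.4408
  t45: +3.3515
  t46: -1.2884
  t47: +19.1128
  t48: +4.2372
Σ = +161.0607 → |volume| = 161.06

Directed edges: 144 total, each appears once with its reverse present → watertight.


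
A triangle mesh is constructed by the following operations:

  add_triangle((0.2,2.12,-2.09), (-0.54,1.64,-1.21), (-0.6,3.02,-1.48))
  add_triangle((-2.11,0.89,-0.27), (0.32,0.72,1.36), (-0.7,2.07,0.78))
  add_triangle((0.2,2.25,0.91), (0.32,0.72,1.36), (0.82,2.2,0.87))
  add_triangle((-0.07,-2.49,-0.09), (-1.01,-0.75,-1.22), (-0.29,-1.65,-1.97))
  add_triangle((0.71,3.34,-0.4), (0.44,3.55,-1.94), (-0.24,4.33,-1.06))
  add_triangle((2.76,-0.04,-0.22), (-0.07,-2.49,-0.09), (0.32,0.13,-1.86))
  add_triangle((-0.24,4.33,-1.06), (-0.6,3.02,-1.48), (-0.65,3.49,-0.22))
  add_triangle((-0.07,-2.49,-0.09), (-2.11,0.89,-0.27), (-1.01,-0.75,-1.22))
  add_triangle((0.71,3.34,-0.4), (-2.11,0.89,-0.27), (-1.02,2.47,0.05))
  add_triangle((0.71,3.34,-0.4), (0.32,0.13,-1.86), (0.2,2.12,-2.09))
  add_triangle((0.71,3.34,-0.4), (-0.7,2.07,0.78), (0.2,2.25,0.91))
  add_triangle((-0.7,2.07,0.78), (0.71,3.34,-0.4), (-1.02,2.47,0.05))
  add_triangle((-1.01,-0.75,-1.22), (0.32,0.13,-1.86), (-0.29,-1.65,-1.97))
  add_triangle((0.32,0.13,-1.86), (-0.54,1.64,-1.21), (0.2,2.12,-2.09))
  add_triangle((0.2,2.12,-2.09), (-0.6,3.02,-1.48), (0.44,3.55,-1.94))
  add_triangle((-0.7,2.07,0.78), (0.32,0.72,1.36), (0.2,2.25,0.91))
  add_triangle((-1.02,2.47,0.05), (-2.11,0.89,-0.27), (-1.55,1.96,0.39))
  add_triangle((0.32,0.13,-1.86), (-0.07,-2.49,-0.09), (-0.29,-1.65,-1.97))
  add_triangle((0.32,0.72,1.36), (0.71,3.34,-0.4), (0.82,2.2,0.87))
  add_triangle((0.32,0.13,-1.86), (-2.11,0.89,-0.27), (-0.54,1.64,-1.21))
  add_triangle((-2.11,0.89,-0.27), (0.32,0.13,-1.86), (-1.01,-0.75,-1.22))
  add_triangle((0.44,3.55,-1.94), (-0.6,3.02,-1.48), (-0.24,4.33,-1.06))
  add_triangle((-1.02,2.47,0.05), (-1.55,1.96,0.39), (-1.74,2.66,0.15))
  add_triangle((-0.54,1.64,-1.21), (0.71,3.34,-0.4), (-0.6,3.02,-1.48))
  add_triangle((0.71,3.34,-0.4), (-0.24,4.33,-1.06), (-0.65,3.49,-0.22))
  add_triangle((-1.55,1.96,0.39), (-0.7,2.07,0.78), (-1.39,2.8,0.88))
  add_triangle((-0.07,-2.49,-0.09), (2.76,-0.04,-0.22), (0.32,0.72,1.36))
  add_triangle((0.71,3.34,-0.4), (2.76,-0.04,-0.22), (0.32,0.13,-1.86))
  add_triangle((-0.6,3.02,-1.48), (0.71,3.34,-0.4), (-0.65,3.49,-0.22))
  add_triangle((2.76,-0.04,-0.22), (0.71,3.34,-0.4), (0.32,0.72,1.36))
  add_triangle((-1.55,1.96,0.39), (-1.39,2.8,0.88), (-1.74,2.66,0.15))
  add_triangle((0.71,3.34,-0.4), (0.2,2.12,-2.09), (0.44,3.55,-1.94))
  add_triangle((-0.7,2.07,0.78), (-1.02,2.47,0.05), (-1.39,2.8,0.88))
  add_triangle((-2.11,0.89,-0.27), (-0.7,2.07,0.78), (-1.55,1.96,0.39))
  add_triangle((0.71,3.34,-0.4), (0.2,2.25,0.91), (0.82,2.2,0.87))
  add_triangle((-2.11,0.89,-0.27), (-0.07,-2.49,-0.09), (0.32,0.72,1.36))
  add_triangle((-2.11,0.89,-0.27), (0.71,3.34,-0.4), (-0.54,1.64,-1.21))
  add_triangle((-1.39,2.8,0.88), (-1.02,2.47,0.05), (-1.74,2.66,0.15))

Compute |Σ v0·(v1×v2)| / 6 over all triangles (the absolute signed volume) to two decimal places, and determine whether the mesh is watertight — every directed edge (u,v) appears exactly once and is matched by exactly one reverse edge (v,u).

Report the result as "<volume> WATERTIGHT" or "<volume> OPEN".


Per-triangle v0·(v1×v2)/6:
  t1: +0.2403
  t2: +0.5618
  t3: +0.2522
  t4: +0.6634
  t5: +0.8837
  t6: +2.1080
  t7: +0.4421
  t8: +0.9329
  t9: +0.5831
  t10: +0.5562
  t11: +0.5893
  t12: +0.6646
  t13: +0.5132
  t14: +0.3809
  t15: +0.5433
  t16: +0.3488
  t17: +0.3391
  t18: +0.4393
  t19: -0.1783
  t20: +0.8378
  t21: +0.8878
  t22: +0.6747
  t23: -0.0632
  t24: -0.1476
  t25: +0.5474
  t26: +0.0003
  t27: +1.5557
  t28: +2.8059
  t29: -1.0034
  t30: +2.2497
  t31: +0.1405
  t32: +0.1102
  t33: +0.1235
  t34: +0.0322
  t35: +0.4069
  t36: +1.1444
  t37: +1.2164
  t38: +0.2082
Σ = +22.5916 → |volume| = 22.59

Directed edges: 114 total, each appears once with its reverse present → watertight.

22.59 WATERTIGHT


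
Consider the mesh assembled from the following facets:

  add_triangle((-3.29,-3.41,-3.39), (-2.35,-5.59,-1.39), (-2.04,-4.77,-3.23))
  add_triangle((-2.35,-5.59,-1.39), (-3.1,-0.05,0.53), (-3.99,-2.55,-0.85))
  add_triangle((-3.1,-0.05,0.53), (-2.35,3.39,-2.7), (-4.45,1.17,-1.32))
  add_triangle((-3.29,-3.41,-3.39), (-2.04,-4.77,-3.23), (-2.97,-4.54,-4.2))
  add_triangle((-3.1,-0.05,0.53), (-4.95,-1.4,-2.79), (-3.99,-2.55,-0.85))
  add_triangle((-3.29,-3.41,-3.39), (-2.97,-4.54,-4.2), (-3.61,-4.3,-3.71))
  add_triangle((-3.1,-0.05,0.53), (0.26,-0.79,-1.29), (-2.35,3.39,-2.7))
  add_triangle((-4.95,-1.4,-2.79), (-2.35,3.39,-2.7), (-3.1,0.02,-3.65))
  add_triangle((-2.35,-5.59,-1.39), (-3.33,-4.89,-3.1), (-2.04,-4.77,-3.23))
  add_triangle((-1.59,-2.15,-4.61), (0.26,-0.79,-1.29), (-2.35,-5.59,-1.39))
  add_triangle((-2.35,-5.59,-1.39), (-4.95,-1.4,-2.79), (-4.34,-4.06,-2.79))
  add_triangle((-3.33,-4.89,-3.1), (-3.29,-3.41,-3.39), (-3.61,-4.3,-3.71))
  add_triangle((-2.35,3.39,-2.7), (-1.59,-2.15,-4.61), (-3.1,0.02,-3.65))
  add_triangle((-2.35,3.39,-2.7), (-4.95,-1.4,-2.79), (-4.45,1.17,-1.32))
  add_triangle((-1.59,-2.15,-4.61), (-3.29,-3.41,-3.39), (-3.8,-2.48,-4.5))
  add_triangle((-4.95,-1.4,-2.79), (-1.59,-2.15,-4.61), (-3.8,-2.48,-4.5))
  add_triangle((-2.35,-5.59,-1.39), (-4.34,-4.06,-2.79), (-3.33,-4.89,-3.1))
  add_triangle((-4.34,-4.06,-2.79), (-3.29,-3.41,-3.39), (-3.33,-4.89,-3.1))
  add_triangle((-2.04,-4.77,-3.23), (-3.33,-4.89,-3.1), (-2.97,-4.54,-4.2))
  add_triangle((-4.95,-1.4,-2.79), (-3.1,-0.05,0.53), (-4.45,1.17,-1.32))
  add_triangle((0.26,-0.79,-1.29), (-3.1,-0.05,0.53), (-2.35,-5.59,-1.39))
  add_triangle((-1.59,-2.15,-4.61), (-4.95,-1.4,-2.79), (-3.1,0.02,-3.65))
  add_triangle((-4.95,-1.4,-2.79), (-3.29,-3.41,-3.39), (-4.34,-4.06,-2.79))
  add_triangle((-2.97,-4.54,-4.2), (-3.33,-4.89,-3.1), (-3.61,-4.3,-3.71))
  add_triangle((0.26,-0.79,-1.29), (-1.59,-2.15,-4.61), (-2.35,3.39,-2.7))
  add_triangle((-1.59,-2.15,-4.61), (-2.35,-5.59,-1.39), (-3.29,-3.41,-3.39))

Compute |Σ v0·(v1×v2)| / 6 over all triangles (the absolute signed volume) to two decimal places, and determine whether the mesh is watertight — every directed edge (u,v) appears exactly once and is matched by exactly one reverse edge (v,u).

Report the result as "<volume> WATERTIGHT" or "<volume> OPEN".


Per-triangle v0·(v1×v2)/6:
  t1: -3.4529
  t2: +2.0940
  t3: +1.6952
  t4: -0.7555
  t5: +3.6248
  t6: +0.3567
  t7: -3.4787
  t8: +5.3472
  t9: +2.3656
  t10: +2.9473
  t11: +1.2441
  t12: +0.0937
  t13: +4.6993
  t14: +6.7304
  t15: +2.5376
  t16: +0.9976
  t17: +2.5084
  t18: +1.4063
  t19: +1.2813
  t20: +3.7523
  t21: -2.8377
  t22: +5.4167
  t23: +2.8852
  t24: +0.8321
  t25: +2.3128
  t26: +5.4237
Σ = +50.0274 → |volume| = 50.03

Directed edges: 78 total; 6 unmatched, e.g. (-3.99,-2.55,-0.85)→(-2.35,-5.59,-1.39) → open.

50.03 OPEN


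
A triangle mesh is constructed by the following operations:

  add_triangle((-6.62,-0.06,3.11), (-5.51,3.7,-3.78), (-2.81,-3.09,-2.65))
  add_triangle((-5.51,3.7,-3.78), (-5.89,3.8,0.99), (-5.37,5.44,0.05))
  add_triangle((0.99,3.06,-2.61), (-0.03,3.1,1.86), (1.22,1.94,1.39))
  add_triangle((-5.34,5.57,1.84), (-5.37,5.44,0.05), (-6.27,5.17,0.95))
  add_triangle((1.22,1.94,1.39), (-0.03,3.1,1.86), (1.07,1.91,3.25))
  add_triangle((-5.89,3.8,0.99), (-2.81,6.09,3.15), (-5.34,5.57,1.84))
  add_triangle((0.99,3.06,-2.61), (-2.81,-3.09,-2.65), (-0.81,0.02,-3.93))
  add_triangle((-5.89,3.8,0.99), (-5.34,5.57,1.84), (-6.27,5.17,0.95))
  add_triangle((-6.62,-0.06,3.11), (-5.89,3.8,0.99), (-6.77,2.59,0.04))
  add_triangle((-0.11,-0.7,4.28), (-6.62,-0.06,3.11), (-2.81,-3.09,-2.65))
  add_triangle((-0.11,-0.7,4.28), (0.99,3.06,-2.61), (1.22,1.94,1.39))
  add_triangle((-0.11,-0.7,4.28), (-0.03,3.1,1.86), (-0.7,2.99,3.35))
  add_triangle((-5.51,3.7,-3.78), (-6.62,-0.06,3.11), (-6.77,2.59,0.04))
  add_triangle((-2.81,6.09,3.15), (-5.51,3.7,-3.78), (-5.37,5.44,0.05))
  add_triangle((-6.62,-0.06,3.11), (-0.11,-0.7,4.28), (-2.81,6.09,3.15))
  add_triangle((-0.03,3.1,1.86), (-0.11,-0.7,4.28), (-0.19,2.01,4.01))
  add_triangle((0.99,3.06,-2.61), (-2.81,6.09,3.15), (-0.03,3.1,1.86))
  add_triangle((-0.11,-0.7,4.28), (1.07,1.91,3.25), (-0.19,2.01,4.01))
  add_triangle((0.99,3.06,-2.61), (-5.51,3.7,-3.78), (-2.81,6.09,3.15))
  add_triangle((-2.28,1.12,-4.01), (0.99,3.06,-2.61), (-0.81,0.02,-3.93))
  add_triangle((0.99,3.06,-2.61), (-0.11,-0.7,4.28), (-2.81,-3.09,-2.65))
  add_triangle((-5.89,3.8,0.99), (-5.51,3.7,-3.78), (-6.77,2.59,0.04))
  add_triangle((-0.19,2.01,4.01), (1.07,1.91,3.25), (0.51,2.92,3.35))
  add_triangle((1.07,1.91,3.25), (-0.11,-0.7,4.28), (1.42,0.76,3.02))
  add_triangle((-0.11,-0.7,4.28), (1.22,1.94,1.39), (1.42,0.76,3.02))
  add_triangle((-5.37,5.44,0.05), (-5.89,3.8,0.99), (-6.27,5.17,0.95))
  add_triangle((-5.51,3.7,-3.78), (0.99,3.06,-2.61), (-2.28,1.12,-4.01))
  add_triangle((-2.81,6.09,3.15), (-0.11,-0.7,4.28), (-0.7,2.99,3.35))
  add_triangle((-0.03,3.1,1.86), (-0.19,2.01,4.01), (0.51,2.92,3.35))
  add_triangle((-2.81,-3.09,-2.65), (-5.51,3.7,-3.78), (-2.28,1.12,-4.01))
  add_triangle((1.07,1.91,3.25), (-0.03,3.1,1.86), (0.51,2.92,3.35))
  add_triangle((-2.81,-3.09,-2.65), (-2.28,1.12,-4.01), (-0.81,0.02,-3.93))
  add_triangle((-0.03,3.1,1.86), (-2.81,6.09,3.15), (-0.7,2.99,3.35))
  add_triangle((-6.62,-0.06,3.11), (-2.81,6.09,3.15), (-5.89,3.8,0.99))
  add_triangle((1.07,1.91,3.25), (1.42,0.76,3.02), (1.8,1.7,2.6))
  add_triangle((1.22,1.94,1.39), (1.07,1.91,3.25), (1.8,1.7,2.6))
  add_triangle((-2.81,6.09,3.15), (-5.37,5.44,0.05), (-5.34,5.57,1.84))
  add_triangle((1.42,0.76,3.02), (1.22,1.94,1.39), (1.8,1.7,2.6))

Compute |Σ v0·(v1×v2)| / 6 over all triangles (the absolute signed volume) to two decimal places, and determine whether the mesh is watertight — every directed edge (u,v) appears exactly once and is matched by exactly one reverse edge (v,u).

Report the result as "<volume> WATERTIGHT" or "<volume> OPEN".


Per-triangle v0·(v1×v2)/6:
  t1: +37.9593
  t2: +9.0049
  t3: +2.9646
  t4: +2.0215
  t5: +1.2195
  t6: +1.6283
  t7: -1.4117
  t8: +1.2573
  t9: +8.1534
  t10: +17.3587
  t11: -0.9318
  t12: +1.5357
  t13: +5.6366
  t14: +5.8603
  t15: +29.9415
  t16: -0.2450
  t17: +6.5850
  t18: +2.3450
  t19: +30.0645
  t20: +4.0011
  t21: -3.0863
  t22: +8.3694
  t23: +0.8895
  t24: +1.5765
  t25: -1.1922
  t26: +0.7400
  t27: +9.6079
  t28: +3.9948
  t29: +0.9206
  t30: +10.9061
  t31: +0.3136
  t32: +4.5852
  t33: +2.3864
  t34: +19.7704
  t35: +0.5586
  t36: +0.5033
  t37: +4.7484
  t38: -0.1641
Σ = +230.3768 → |volume| = 230.38

Directed edges: 114 total, each appears once with its reverse present → watertight.

230.38 WATERTIGHT


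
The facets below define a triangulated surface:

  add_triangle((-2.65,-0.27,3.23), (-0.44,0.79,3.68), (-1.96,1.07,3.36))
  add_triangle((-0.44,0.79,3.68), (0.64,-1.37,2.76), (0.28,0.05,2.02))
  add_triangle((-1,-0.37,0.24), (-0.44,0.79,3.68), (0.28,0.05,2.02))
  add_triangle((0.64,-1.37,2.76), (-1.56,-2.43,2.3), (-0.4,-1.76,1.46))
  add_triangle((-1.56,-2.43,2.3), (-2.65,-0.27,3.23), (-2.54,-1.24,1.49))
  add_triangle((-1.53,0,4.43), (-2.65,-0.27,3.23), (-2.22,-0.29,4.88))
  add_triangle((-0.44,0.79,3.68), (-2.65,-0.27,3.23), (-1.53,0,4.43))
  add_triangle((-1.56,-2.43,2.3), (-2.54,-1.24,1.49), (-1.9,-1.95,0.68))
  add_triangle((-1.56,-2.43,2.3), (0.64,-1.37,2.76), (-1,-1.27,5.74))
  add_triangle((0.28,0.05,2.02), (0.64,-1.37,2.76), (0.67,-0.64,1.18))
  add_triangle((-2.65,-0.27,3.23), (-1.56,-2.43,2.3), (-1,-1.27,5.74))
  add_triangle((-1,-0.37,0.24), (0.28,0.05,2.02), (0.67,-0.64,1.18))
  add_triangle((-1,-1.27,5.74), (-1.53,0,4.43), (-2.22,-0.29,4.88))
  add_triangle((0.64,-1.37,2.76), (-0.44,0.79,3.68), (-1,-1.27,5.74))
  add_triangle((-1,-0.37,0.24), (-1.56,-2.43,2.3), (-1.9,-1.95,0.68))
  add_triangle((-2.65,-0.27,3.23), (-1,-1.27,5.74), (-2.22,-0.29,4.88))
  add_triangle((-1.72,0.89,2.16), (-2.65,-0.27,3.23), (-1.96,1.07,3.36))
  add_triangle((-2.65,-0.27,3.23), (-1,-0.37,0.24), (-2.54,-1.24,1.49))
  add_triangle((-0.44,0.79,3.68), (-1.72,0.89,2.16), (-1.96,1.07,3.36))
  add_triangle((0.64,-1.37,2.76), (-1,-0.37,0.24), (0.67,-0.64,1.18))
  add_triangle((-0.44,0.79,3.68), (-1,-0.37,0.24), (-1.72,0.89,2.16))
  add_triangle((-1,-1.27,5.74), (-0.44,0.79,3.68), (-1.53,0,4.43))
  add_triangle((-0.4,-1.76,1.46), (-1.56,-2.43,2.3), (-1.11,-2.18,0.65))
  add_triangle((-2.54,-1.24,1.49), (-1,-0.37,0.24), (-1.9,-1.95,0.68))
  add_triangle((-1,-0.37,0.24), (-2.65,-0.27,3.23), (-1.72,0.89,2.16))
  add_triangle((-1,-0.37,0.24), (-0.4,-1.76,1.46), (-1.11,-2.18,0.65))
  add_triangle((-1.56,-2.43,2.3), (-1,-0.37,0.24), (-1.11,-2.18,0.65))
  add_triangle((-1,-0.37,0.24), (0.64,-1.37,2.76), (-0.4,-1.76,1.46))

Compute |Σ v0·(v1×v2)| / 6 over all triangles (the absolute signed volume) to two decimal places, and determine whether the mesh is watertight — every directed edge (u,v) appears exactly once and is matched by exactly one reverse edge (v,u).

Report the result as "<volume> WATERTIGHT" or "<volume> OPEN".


18.30 WATERTIGHT

Per-triangle v0·(v1×v2)/6:
  t1: +1.4049
  t2: +0.3995
  t3: -0.3634
  t4: +0.5592
  t5: +1.7835
  t6: +0.2220
  t7: +0.7294
  t8: +0.9064
  t9: +2.9021
  t10: +0.1872
  t11: +4.3293
  t12: -0.2969
  t13: +0.7116
  t14: +1.8662
  t15: -0.3310
  t16: +0.9942
  t17: +0.4212
  t18: +0.2340
  t19: +0.0948
  t20: +0.0721
  t21: -0.6319
  t22: +1.3522
  t23: +0.3937
  t24: +0.1718
  t25: +0.4530
  t26: -0.2992
  t27: +0.4494
  t28: -0.4175
Σ = +18.2980 → |volume| = 18.30

Directed edges: 84 total, each appears once with its reverse present → watertight.


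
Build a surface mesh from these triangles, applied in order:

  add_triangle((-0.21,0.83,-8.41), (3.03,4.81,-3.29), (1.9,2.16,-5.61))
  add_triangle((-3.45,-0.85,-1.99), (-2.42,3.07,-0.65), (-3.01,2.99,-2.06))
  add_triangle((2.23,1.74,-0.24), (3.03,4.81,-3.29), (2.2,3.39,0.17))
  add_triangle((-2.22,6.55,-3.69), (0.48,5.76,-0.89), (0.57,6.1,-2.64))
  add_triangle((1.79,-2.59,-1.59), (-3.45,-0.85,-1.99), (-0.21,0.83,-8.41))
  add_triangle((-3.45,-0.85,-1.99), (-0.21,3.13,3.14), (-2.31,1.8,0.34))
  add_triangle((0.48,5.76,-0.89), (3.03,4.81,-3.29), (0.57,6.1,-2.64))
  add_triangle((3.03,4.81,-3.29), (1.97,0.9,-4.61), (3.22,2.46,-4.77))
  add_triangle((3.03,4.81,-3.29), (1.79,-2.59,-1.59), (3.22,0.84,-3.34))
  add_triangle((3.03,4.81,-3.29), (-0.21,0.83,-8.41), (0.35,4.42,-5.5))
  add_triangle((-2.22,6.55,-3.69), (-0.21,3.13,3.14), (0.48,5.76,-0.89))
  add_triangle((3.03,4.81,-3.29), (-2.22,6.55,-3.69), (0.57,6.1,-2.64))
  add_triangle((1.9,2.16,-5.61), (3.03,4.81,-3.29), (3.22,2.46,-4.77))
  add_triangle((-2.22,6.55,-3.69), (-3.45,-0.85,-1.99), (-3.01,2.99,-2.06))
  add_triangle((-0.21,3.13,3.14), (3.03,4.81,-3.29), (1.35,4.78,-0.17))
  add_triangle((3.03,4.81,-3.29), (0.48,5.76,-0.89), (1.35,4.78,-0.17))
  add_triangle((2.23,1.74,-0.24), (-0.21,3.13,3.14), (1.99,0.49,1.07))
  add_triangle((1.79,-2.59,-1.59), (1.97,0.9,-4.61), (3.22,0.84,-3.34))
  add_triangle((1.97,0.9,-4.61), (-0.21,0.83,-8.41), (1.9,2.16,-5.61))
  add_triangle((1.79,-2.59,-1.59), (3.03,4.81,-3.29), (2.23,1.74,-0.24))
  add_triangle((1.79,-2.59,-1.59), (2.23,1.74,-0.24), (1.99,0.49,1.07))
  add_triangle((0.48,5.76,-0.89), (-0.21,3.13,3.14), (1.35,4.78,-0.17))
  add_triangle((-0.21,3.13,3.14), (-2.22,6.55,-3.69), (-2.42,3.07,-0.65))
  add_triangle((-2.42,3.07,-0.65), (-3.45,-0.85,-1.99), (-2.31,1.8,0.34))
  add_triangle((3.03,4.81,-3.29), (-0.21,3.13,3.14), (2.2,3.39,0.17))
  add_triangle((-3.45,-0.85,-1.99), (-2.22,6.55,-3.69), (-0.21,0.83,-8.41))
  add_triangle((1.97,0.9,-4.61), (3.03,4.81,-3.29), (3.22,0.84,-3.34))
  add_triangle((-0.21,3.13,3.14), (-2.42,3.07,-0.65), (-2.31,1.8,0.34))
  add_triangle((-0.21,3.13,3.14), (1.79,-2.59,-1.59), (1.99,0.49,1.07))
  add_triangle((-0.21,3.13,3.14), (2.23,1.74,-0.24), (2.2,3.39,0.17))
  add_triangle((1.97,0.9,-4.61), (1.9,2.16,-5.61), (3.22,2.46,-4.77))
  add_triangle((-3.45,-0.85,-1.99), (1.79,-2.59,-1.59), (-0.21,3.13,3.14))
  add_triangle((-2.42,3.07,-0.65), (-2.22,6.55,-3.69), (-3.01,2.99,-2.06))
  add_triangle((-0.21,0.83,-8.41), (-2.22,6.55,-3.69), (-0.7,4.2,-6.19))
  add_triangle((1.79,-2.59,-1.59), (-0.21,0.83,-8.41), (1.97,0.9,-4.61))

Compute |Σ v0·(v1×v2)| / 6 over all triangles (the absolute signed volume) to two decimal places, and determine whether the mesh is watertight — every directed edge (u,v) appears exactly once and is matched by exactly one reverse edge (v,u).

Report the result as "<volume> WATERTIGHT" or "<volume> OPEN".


Per-triangle v0·(v1×v2)/6:
  t1: +5.8186
  t2: +2.2830
  t3: +2.2132
  t4: +4.6656
  t5: +15.7757
  t6: +1.3828
  t7: +4.1336
  t8: -1.8761
  t9: +0.3340
  t10: +13.8493
  t11: +10.8319
  t12: +5.7228
  t13: +4.1989
  t14: +3.8486
  t15: +1.6113
  t16: +3.7618
  t17: +2.8034
  t18: +4.1554
  t19: +3.4222
  t20: +5.6619
  t21: +2.4547
  t22: +3.5675
  t23: +8.3868
  t24: +2.5096
  t25: +4.6259
  t26: +32.6032
  t27: +5.5061
  t28: +2.5667
  t29: +0.5763
  t30: +1.4409
  t31: +1.5509
  t32: +0.8858
  t33: +2.9185
  t34: +5.9755
  t35: +9.1696
Σ = +179.3357 → |volume| = 179.34

Directed edges: 105 total; 5 unmatched, e.g. (-0.21,0.83,-8.41)→(0.35,4.42,-5.5) → open.

179.34 OPEN


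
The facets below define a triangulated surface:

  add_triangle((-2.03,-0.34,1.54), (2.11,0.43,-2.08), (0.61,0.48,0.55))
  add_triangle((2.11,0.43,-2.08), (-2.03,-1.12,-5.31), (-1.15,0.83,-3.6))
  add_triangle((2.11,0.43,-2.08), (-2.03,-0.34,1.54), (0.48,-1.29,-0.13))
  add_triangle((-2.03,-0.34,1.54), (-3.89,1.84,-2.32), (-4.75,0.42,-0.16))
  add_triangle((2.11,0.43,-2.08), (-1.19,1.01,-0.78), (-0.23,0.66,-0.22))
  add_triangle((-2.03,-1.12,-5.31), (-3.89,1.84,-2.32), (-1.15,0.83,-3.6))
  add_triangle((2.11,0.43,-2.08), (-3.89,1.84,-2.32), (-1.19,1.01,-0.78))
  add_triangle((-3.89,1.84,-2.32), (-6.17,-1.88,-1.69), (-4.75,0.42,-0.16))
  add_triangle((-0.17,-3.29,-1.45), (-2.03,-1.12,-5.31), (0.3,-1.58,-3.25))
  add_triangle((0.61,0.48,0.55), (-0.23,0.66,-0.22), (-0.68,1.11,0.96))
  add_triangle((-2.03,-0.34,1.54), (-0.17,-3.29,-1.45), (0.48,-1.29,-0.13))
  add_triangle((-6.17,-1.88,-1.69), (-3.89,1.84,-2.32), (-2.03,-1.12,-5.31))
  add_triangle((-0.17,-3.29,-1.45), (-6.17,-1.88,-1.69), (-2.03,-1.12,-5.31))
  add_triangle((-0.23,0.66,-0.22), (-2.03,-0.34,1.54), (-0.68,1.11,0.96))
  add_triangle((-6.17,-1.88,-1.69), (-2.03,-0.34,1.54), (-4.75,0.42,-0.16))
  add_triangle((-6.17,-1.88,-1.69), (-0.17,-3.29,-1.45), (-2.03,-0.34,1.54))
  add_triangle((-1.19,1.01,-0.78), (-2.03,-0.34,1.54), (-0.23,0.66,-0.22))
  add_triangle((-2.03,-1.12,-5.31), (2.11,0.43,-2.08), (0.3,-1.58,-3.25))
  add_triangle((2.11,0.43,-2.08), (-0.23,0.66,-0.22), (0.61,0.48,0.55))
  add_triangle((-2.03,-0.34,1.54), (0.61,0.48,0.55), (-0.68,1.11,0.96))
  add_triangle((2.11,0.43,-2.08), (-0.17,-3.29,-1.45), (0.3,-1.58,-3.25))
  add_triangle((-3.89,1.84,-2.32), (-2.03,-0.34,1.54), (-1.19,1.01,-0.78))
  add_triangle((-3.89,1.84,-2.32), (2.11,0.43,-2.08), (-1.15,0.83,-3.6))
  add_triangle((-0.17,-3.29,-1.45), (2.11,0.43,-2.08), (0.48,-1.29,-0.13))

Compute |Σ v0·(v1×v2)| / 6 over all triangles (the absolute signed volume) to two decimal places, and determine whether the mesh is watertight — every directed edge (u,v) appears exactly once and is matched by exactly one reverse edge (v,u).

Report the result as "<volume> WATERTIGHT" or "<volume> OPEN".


Per-triangle v0·(v1×v2)/6:
  t1: -0.0875
  t2: +3.9123
  t3: -0.2162
  t4: +1.0047
  t5: +0.2887
  t6: +4.6904
  t7: +0.9027
  t8: +5.9588
  t9: +3.7694
  t10: +0.1366
  t11: +0.9905
  t12: +15.4365
  t13: +15.1068
  t14: +0.2683
  t15: +3.6980
  t16: +6.5777
  t17: +0.2363
  t18: +3.4857
  t19: +0.3421
  t20: +0.3626
  t21: +2.4485
  t22: +0.7381
  t23: +2.0789
  t24: +1.1823
Σ = +73.3122 → |volume| = 73.31

Directed edges: 72 total, each appears once with its reverse present → watertight.

73.31 WATERTIGHT


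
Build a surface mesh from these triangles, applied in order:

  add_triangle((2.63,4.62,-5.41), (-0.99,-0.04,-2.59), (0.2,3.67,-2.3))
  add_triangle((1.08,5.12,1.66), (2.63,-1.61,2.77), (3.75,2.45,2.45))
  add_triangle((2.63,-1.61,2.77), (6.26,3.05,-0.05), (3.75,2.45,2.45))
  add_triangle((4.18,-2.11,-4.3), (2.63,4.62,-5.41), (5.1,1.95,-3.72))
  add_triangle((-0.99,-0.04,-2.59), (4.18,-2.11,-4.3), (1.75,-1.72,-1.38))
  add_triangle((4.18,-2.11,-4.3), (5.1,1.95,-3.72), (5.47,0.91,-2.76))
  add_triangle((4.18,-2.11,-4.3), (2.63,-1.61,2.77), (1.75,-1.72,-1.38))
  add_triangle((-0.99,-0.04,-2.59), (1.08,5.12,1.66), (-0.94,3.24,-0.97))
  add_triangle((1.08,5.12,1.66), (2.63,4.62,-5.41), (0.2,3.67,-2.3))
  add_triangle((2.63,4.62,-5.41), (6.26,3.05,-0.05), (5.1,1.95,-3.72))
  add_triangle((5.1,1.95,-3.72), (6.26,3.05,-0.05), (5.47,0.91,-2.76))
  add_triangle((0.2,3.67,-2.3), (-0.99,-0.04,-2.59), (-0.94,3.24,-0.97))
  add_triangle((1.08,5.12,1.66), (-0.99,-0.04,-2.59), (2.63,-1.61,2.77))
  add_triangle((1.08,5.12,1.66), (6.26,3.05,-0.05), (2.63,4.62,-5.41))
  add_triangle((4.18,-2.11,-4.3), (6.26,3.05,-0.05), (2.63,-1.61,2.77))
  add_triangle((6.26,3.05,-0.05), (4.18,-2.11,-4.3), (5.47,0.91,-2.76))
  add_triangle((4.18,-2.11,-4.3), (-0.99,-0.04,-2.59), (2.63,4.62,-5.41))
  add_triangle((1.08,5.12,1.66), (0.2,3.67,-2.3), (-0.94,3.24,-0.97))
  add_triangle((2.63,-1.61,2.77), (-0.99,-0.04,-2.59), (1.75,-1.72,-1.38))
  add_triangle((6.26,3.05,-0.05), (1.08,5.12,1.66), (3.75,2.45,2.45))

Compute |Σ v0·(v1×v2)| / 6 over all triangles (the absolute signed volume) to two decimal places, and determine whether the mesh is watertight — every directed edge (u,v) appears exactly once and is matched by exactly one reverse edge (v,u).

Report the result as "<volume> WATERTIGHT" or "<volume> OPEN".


162.61 WATERTIGHT

Per-triangle v0·(v1×v2)/6:
  t1: +5.3235
  t2: +4.8870
  t3: +9.2952
  t4: +14.8492
  t5: +2.2612
  t6: +5.1330
  t7: +3.1087
  t8: -1.8777
  t9: +8.3144
  t10: +15.8230
  t11: +5.2216
  t12: +2.4268
  t13: -3.7730
  t14: +31.6410
  t15: +24.9457
  t16: +3.9387
  t17: +15.9684
  t18: +3.8448
  t19: +0.4728
  t20: +10.8016
Σ = +162.6057 → |volume| = 162.61

Directed edges: 60 total, each appears once with its reverse present → watertight.


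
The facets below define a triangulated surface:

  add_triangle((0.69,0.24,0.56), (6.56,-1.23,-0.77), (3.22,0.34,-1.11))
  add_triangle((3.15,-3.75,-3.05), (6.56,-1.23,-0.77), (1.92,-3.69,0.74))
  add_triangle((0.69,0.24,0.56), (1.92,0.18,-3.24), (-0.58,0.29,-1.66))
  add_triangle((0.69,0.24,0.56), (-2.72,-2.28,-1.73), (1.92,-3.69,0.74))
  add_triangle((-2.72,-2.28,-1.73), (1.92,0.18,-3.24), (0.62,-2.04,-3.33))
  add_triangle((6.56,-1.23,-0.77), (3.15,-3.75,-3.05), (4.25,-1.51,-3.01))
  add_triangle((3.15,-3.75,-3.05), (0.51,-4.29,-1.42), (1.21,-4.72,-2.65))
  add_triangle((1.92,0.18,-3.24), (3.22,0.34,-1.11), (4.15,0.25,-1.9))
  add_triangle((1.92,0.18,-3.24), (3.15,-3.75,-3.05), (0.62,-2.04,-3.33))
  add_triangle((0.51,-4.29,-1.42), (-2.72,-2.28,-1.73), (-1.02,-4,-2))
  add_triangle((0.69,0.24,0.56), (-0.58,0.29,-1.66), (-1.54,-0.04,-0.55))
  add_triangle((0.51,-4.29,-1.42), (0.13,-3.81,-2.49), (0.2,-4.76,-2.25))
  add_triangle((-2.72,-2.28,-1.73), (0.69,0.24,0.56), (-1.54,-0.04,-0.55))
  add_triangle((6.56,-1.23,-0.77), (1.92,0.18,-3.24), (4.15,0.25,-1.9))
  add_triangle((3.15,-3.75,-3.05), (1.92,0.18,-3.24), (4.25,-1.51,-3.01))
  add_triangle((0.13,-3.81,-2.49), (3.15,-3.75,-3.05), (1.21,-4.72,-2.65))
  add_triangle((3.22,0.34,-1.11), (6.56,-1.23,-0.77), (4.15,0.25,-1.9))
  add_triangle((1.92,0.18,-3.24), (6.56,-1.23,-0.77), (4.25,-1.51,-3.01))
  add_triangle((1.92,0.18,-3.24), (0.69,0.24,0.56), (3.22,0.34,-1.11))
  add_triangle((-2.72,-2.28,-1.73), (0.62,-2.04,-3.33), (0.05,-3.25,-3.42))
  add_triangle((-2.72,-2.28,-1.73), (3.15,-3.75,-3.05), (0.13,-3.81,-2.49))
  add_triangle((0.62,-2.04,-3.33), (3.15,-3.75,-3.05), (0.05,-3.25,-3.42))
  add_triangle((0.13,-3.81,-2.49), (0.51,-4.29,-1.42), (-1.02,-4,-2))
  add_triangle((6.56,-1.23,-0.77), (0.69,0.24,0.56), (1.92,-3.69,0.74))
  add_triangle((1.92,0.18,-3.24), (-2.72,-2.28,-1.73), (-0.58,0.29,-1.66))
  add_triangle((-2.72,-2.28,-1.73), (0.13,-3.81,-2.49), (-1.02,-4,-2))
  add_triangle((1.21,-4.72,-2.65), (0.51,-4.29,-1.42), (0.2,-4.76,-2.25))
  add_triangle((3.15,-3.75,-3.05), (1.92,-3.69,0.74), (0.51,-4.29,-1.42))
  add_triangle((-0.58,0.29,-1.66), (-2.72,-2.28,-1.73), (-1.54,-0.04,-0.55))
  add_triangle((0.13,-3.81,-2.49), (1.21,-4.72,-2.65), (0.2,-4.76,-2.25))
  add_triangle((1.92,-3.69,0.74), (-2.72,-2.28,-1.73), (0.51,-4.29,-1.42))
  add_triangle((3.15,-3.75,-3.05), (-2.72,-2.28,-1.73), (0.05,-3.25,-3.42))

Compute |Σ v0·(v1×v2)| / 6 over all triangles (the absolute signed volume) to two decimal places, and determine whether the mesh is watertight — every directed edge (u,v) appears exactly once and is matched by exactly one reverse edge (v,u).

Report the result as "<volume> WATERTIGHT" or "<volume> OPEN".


Per-triangle v0·(v1×v2)/6:
  t1: +0.9570
  t2: +13.0929
  t3: +0.3381
  t4: +0.3648
  t5: +2.7634
  t6: +6.5844
  t7: +1.2638
  t8: +0.2547
  t9: +4.4775
  t10: +0.4028
  t11: +0.1074
  t12: -0.1657
  t13: +0.1346
  t14: +2.5545
  t15: +4.0039
  t16: +1.2334
  t17: +0.6350
  t18: +3.8330
  t19: +0.2215
  t20: +1.5525
  t21: +1.5250
  t22: +2.2677
  t23: +1.1580
  t24: +2.7236
  t25: +2.4064
  t26: +1.2673
  t27: +0.5974
  t28: +5.7081
  t29: +0.8833
  t30: +0.5630
  t31: +3.1616
  t32: +2.4584
Σ = +69.3291 → |volume| = 69.33

Directed edges: 96 total, each appears once with its reverse present → watertight.

69.33 WATERTIGHT


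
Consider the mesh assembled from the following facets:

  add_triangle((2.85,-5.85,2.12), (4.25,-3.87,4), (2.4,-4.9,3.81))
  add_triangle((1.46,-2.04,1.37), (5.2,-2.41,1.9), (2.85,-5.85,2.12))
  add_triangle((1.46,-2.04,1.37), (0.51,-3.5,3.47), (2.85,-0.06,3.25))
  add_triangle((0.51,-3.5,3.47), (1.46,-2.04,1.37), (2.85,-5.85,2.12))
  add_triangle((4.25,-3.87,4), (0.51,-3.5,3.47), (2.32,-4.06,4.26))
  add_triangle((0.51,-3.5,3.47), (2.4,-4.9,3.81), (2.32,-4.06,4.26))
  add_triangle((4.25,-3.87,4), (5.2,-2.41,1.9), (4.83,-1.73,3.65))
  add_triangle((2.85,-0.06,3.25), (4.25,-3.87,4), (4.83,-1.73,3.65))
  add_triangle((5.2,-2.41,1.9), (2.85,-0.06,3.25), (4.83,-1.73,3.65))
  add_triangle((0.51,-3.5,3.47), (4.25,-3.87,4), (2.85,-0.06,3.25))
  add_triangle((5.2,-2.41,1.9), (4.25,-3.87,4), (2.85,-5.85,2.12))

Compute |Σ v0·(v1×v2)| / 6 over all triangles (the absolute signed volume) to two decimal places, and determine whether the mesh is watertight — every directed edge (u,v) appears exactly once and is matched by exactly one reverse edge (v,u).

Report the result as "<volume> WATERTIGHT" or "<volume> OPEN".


20.98 OPEN

Per-triangle v0·(v1×v2)/6:
  t1: +4.6575
  t2: -2.0091
  t3: -3.2455
  t4: -1.7356
  t5: -0.3404
  t6: +1.2876
  t7: +4.1832
  t8: +2.6816
  t9: +1.0867
  t10: +6.5899
  t11: +7.8291
Σ = +20.9850 → |volume| = 20.98

Directed edges: 33 total; 9 unmatched, e.g. (4.25,-3.87,4)→(2.4,-4.9,3.81) → open.
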